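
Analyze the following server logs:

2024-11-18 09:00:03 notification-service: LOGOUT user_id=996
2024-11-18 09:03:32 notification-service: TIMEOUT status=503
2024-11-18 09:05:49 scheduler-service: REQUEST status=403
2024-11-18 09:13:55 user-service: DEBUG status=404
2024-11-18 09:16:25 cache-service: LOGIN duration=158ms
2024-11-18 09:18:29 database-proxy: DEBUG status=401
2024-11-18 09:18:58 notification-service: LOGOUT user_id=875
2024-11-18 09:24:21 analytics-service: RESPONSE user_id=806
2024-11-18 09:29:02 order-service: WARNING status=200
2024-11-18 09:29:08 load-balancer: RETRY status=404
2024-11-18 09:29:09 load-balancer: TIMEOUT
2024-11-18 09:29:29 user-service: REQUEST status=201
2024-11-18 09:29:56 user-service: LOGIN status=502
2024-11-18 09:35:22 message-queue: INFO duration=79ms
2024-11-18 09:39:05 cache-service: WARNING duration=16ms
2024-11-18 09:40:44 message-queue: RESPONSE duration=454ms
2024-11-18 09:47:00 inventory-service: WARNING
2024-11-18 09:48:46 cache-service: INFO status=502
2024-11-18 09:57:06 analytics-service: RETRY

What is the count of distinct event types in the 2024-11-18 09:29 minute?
5

To count unique event types:

1. Filter events in the minute starting at 2024-11-18 09:29
2. Extract event types from matching entries
3. Count unique types: 5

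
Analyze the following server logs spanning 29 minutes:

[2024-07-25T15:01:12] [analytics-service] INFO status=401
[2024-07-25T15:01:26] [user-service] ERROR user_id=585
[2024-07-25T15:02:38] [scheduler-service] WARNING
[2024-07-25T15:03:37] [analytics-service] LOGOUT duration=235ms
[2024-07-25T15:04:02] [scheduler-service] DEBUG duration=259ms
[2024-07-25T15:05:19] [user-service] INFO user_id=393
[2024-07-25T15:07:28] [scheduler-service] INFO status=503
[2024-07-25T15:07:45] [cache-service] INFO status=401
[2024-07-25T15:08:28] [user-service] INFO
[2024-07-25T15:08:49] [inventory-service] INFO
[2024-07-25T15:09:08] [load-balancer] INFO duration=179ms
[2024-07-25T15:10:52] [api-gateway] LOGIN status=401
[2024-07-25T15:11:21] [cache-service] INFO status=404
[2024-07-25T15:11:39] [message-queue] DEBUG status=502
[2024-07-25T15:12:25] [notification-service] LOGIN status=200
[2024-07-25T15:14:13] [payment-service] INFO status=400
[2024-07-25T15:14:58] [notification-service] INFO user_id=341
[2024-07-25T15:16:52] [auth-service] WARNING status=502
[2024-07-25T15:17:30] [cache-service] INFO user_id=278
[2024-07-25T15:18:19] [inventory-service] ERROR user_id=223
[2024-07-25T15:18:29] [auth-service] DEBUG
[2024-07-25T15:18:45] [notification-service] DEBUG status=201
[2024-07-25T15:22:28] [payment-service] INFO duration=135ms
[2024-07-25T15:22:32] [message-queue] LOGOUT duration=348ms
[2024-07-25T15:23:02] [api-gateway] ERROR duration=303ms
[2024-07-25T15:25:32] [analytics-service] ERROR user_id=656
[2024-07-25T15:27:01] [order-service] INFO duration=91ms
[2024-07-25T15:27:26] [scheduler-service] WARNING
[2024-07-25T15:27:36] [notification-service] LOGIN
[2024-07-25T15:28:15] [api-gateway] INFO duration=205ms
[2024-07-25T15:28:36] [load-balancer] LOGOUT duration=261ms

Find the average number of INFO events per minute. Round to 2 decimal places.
0.48

To calculate the rate:

1. Count total INFO events: 14
2. Total time period: 29 minutes
3. Rate = 14 / 29 = 0.48 events per minute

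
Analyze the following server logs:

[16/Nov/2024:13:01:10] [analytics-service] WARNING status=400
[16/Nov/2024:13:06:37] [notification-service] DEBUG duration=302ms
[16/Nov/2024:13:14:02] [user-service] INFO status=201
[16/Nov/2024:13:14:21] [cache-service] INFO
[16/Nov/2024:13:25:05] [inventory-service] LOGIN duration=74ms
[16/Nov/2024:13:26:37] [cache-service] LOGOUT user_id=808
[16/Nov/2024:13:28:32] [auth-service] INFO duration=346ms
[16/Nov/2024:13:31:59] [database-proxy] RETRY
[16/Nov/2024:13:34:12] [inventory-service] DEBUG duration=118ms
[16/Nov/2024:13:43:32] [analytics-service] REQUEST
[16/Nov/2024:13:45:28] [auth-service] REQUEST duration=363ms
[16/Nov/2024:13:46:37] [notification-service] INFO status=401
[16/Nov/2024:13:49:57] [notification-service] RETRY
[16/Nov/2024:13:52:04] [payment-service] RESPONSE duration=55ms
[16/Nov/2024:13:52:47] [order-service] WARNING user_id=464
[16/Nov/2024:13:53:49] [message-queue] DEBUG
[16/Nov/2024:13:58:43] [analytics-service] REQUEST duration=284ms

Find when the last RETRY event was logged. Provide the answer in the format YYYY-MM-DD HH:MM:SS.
2024-11-16 13:49:57

To find the last event:

1. Filter for all RETRY events
2. Sort by timestamp
3. Select the last one
4. Timestamp: 2024-11-16 13:49:57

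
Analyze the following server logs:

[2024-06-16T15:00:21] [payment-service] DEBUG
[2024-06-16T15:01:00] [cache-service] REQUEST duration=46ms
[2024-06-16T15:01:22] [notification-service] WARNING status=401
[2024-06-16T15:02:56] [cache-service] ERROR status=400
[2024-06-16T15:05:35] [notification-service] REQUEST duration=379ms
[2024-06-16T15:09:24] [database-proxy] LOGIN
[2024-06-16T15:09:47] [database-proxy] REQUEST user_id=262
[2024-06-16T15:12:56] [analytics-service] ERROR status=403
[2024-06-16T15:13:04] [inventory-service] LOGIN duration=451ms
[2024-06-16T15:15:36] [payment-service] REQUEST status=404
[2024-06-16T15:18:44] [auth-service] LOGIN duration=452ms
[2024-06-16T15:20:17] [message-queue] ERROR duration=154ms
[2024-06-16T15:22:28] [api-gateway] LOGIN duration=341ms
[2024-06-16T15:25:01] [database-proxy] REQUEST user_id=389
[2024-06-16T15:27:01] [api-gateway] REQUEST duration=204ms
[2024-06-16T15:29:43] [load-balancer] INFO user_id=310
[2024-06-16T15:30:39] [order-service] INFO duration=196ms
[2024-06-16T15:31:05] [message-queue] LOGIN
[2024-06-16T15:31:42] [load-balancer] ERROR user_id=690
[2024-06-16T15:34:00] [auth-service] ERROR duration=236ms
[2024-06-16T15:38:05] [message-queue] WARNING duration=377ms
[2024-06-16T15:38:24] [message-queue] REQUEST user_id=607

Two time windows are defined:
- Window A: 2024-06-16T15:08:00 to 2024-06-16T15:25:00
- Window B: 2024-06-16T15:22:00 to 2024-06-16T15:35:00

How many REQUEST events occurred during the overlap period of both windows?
0

To find overlap events:

1. Window A: 2024-06-16T15:08:00 to 2024-06-16T15:25:00
2. Window B: 2024-06-16T15:22:00 to 2024-06-16T15:35:00
3. Overlap period: 2024-06-16T15:22:00 to 2024-06-16T15:25:00
4. Count REQUEST events in overlap: 0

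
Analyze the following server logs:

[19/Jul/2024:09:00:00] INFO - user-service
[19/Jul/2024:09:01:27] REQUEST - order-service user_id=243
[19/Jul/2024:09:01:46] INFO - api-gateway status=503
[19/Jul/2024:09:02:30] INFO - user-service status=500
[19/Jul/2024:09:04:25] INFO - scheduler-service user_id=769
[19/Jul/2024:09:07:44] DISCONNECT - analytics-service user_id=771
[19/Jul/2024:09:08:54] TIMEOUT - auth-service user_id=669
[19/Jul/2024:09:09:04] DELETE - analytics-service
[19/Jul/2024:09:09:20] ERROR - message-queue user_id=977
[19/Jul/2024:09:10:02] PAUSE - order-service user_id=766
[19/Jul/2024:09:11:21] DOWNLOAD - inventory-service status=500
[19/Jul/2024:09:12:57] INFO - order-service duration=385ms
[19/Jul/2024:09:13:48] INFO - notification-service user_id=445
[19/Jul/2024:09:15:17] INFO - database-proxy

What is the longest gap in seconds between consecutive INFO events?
512

To find the longest gap:

1. Extract all INFO events in chronological order
2. Calculate time differences between consecutive events
3. Find the maximum difference
4. Longest gap: 512 seconds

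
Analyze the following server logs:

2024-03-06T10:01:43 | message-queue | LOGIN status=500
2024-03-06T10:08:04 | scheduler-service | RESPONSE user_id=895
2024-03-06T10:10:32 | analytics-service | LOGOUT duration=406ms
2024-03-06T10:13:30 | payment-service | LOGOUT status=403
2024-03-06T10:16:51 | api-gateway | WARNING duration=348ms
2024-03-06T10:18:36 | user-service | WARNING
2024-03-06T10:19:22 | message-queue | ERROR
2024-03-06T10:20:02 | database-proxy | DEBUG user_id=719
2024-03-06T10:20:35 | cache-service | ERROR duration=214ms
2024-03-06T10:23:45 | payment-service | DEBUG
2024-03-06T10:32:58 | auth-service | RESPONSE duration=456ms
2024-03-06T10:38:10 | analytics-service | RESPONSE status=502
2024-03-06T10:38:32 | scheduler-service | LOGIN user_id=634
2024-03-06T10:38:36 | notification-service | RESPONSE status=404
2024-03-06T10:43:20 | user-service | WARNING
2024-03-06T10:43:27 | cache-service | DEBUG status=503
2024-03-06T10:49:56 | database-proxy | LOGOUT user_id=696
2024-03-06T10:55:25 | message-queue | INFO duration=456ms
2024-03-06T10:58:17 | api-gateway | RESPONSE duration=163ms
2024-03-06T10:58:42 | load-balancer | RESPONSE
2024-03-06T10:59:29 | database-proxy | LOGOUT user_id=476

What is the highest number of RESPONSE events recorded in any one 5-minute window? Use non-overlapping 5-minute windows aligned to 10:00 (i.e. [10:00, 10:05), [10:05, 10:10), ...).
2

To find the burst window:

1. Divide the log period into non-overlapping 5-minute windows starting at 10:00
2. Count RESPONSE events in each window
3. Find the window with maximum count
4. Maximum events in a window: 2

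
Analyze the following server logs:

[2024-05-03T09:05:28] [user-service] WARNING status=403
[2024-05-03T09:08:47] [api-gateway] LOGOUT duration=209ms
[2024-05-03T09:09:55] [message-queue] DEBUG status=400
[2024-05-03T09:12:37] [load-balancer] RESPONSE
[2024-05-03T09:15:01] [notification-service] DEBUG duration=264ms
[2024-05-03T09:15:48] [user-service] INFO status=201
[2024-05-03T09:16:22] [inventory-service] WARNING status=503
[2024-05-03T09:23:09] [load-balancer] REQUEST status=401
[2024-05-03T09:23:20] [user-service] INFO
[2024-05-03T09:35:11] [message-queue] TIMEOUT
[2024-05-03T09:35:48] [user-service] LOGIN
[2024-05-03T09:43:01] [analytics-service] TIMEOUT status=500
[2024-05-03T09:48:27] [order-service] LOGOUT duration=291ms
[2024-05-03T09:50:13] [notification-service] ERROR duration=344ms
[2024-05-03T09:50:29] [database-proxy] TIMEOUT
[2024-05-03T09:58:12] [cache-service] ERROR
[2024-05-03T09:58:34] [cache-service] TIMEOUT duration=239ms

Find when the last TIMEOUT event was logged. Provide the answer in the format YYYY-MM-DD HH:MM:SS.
2024-05-03 09:58:34

To find the last event:

1. Filter for all TIMEOUT events
2. Sort by timestamp
3. Select the last one
4. Timestamp: 2024-05-03 09:58:34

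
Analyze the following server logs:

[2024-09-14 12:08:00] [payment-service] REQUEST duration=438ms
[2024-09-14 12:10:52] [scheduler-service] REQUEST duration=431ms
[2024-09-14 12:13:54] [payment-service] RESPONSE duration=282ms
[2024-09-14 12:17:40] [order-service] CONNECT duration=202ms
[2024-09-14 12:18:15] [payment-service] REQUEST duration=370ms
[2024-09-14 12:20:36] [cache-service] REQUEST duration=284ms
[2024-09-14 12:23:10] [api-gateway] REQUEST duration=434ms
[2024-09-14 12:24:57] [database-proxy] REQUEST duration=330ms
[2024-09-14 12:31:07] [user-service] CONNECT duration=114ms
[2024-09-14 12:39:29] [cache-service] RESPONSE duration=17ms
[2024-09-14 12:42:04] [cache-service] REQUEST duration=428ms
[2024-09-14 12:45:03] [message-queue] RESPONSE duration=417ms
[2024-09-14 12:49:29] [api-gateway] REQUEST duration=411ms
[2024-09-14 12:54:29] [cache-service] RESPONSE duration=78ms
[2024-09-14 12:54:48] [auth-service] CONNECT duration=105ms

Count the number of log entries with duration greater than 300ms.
8

To count timeouts:

1. Threshold: 300ms
2. Extract duration from each log entry
3. Count entries where duration > 300
4. Timeout count: 8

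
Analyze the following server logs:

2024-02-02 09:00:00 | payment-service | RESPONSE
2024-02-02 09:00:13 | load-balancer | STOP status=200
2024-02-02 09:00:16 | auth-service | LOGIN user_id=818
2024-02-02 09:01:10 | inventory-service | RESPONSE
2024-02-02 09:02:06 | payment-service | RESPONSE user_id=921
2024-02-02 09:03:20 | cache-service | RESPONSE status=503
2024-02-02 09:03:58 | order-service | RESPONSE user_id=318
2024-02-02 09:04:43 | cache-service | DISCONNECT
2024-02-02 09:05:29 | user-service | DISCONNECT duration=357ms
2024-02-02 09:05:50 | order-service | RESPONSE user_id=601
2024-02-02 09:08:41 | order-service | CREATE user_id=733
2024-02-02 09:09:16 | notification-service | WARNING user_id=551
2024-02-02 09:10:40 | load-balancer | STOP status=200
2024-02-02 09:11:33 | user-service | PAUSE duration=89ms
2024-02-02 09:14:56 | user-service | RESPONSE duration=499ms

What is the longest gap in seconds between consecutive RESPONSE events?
546

To find the longest gap:

1. Extract all RESPONSE events in chronological order
2. Calculate time differences between consecutive events
3. Find the maximum difference
4. Longest gap: 546 seconds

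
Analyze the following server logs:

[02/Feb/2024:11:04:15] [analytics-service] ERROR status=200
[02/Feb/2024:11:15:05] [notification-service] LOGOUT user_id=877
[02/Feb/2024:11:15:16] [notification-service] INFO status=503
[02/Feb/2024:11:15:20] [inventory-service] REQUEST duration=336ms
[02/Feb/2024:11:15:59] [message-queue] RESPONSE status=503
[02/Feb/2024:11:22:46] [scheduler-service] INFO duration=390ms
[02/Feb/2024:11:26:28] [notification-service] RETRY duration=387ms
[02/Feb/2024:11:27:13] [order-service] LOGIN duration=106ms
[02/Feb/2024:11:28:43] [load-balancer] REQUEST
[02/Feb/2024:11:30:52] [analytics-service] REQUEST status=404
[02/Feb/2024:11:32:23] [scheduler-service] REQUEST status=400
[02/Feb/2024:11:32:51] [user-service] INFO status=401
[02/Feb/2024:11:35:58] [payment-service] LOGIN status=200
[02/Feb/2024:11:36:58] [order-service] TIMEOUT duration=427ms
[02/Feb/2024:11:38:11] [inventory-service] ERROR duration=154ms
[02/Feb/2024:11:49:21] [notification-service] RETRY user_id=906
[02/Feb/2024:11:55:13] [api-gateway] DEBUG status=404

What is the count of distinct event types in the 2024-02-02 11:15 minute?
4

To count unique event types:

1. Filter events in the minute starting at 2024-02-02 11:15
2. Extract event types from matching entries
3. Count unique types: 4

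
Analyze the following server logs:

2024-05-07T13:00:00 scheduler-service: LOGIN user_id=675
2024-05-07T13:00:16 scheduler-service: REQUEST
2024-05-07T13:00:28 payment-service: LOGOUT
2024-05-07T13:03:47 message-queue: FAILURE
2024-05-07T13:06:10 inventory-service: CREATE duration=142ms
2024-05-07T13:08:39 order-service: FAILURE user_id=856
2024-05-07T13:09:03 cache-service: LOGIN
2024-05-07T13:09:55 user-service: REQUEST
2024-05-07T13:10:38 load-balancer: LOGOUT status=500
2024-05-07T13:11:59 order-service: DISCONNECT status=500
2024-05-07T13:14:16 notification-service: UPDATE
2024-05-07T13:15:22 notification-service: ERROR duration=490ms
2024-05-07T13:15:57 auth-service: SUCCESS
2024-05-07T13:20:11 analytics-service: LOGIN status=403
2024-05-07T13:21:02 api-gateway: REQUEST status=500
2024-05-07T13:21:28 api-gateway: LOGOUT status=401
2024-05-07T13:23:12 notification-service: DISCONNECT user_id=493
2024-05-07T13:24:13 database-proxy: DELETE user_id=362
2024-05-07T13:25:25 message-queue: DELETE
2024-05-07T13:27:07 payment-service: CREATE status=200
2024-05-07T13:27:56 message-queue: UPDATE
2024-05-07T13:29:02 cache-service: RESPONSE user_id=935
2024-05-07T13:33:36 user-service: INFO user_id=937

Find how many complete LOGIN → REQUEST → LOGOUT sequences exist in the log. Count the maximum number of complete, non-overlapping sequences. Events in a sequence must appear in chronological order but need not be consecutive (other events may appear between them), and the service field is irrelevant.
3

To count sequences:

1. Look for pattern: LOGIN → REQUEST → LOGOUT
2. Greedily scan the log in chronological order, matching each sequence element in turn (ignoring service)
3. Each time the full pattern completes, increment the count and restart matching from the next event
4. Complete non-overlapping sequences found: 3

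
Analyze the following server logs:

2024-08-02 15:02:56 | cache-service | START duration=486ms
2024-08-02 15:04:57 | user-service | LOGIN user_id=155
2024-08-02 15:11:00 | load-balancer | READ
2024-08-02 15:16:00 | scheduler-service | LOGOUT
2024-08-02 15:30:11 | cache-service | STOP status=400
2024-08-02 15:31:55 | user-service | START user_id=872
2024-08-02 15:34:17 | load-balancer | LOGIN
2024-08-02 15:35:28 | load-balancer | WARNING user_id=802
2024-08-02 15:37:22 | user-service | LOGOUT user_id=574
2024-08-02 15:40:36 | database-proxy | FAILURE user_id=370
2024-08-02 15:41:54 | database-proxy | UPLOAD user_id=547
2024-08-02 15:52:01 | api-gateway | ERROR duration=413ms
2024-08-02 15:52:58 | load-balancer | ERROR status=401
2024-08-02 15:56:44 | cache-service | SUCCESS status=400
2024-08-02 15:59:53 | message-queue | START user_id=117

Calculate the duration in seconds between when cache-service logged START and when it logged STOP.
1635

To find the time between events:

1. Locate the first START event for cache-service: 2024-08-02 15:02:56
2. Locate the first STOP event for cache-service: 2024-08-02 15:30:11
3. Calculate the difference: 2024-08-02 15:30:11 - 2024-08-02 15:02:56 = 1635 seconds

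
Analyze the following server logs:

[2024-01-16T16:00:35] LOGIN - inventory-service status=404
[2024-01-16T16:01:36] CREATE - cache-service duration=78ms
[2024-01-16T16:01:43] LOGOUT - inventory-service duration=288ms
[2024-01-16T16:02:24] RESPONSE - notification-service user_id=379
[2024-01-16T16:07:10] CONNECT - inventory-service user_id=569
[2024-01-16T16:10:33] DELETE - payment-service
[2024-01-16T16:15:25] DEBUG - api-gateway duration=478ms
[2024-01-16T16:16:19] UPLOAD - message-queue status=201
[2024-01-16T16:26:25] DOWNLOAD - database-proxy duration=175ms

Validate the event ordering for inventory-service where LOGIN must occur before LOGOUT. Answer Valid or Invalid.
Valid

To validate ordering:

1. Required order: LOGIN → LOGOUT
2. Rule: LOGIN must occur before LOGOUT
3. Check actual order of events for inventory-service
4. Result: Valid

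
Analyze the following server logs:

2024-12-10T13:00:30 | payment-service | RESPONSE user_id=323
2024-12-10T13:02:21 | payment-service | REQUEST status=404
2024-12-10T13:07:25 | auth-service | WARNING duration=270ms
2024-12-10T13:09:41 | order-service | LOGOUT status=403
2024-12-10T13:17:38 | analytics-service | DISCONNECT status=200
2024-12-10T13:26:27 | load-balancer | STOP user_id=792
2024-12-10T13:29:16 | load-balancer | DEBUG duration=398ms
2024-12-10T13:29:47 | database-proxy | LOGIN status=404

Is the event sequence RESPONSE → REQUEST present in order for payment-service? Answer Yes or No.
Yes

To verify sequence order:

1. Find all events in sequence RESPONSE → REQUEST for payment-service
2. Extract their timestamps
3. Check if timestamps are in ascending order
4. Result: Yes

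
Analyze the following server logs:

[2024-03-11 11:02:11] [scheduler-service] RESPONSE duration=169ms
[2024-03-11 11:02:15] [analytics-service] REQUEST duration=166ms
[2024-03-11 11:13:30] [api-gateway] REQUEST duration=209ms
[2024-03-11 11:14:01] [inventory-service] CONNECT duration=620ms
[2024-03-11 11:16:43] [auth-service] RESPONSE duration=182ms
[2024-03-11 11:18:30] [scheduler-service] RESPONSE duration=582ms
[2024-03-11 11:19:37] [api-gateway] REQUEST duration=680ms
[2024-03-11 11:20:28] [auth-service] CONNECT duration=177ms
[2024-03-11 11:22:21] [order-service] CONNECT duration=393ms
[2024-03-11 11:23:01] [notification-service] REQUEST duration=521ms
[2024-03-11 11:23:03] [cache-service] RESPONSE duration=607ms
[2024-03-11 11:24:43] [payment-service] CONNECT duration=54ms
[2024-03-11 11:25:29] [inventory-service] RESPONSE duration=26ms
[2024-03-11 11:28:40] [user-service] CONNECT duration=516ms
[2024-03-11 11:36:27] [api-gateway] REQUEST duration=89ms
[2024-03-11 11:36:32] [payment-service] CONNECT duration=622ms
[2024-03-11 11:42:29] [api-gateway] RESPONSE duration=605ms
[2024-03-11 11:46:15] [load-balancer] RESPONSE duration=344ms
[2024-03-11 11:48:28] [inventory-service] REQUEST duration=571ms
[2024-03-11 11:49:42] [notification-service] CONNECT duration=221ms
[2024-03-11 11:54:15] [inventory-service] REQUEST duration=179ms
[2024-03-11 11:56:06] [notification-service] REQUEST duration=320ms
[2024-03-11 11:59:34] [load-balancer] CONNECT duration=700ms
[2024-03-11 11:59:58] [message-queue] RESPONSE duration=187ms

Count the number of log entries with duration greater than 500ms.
10

To count timeouts:

1. Threshold: 500ms
2. Extract duration from each log entry
3. Count entries where duration > 500
4. Timeout count: 10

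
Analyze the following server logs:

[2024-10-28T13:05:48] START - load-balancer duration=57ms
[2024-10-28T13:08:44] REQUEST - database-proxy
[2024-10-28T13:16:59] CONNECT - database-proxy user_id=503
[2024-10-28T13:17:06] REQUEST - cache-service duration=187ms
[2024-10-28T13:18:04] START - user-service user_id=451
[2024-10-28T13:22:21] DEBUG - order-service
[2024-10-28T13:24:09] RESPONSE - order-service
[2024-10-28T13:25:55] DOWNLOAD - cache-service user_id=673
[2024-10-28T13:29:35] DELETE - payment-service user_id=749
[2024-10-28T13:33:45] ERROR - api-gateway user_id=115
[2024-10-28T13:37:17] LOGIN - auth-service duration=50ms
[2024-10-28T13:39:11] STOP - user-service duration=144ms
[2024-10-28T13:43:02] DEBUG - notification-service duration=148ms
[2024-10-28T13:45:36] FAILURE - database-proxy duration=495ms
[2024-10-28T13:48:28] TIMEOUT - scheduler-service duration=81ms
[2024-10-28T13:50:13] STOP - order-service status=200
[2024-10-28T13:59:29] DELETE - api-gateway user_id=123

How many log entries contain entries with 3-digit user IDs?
6

To find matching entries:

1. Pattern to match: entries with 3-digit user IDs
2. Scan each log entry for the pattern
3. Count matches: 6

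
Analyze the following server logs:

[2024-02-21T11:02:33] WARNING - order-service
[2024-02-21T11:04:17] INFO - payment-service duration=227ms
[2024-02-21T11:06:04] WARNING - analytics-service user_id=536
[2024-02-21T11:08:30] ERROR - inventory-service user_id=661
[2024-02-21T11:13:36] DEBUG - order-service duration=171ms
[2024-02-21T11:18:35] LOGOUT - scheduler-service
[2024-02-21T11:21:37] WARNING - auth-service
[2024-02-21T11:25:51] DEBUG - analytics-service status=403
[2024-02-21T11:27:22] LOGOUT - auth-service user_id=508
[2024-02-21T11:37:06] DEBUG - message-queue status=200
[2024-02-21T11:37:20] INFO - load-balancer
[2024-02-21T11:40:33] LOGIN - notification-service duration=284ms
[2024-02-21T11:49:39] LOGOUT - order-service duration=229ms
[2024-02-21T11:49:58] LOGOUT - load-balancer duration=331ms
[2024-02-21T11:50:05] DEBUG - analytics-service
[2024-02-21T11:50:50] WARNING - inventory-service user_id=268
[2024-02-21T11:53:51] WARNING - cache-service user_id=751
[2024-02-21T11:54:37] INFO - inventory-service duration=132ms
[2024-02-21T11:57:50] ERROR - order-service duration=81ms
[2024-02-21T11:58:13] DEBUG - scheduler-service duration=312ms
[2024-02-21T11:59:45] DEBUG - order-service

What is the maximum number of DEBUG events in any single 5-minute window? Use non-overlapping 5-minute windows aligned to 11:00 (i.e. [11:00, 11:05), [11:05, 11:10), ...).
2

To find the burst window:

1. Divide the log period into non-overlapping 5-minute windows starting at 11:00
2. Count DEBUG events in each window
3. Find the window with maximum count
4. Maximum events in a window: 2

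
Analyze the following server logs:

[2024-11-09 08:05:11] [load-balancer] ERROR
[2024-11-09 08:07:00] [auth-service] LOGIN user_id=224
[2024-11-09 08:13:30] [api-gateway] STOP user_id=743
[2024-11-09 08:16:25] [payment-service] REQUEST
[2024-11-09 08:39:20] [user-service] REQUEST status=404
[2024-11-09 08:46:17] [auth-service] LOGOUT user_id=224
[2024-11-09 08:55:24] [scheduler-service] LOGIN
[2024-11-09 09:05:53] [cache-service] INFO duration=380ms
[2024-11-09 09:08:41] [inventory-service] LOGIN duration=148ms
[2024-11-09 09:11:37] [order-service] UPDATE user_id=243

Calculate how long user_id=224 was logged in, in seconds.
2357

To calculate session duration:

1. Find LOGIN event for user_id=224: 2024-11-09 08:07:00
2. Find LOGOUT event for user_id=224: 2024-11-09 08:46:17
3. Session duration: 2024-11-09 08:46:17 - 2024-11-09 08:07:00 = 2357 seconds (39 minutes)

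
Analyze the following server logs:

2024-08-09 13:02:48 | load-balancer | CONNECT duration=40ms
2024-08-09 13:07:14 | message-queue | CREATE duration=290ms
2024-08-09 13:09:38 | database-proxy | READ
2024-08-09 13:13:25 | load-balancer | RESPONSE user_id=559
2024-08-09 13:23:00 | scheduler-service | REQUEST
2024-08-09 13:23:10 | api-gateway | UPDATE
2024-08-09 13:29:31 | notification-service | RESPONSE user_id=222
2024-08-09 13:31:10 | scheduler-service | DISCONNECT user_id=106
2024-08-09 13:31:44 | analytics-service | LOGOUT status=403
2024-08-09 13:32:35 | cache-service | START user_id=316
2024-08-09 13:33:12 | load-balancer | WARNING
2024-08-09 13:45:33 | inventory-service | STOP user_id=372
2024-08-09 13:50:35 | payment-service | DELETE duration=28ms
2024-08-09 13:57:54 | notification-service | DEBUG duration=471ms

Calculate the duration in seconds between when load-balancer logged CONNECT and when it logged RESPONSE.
637

To find the time between events:

1. Locate the first CONNECT event for load-balancer: 2024-08-09 13:02:48
2. Locate the first RESPONSE event for load-balancer: 2024-08-09 13:13:25
3. Calculate the difference: 2024-08-09 13:13:25 - 2024-08-09 13:02:48 = 637 seconds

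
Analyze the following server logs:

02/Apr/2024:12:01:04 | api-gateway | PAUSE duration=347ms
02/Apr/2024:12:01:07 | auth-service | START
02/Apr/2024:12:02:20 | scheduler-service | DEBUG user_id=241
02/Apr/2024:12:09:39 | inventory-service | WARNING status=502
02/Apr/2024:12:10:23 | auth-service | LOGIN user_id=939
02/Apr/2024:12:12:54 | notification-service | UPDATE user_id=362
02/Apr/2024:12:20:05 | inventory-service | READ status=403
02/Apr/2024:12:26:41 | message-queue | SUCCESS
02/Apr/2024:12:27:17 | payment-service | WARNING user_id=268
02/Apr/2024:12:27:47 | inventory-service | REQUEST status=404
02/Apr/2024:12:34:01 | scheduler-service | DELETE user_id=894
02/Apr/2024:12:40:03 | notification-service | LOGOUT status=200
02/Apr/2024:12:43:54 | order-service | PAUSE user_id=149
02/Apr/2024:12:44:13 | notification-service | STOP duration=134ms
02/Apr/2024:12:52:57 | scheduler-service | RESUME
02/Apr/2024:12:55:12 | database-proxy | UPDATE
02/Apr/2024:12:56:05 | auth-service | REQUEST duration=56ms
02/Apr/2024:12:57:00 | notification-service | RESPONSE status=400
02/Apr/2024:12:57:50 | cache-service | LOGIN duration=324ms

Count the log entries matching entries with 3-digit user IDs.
6

To find matching entries:

1. Pattern to match: entries with 3-digit user IDs
2. Scan each log entry for the pattern
3. Count matches: 6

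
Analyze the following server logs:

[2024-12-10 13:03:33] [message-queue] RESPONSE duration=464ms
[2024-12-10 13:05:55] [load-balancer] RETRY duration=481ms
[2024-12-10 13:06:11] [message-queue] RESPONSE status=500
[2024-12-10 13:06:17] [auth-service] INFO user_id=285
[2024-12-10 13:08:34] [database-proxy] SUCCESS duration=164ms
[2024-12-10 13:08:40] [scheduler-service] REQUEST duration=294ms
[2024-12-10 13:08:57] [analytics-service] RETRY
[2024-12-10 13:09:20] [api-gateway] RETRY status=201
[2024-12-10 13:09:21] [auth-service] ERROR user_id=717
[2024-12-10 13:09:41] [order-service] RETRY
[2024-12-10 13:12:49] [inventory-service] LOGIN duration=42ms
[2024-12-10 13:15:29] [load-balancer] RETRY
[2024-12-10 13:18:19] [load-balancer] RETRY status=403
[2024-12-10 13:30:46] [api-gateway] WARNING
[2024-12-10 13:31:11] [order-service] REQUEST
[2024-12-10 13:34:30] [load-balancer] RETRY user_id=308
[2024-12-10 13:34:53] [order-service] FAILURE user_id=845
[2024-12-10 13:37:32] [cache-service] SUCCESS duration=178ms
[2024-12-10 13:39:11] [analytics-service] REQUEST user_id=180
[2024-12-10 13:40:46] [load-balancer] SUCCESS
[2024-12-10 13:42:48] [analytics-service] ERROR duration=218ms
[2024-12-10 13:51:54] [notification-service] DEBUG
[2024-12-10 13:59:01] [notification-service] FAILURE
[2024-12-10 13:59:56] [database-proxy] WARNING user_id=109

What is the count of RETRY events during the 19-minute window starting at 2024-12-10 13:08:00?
5

To count events in the time window:

1. Window boundaries: 2024-12-10 13:08:00 to 2024-12-10 13:27:00
2. Filter for RETRY events within this window
3. Count matching events: 5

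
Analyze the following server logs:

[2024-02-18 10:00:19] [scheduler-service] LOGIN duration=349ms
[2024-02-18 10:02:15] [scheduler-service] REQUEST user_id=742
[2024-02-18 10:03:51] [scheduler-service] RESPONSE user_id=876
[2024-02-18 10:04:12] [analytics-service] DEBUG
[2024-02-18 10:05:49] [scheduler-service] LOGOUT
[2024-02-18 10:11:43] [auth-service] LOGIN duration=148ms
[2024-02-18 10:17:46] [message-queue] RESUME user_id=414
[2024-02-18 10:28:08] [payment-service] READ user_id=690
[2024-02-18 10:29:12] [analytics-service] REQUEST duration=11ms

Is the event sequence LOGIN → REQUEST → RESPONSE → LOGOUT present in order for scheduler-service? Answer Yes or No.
Yes

To verify sequence order:

1. Find all events in sequence LOGIN → REQUEST → RESPONSE → LOGOUT for scheduler-service
2. Extract their timestamps
3. Check if timestamps are in ascending order
4. Result: Yes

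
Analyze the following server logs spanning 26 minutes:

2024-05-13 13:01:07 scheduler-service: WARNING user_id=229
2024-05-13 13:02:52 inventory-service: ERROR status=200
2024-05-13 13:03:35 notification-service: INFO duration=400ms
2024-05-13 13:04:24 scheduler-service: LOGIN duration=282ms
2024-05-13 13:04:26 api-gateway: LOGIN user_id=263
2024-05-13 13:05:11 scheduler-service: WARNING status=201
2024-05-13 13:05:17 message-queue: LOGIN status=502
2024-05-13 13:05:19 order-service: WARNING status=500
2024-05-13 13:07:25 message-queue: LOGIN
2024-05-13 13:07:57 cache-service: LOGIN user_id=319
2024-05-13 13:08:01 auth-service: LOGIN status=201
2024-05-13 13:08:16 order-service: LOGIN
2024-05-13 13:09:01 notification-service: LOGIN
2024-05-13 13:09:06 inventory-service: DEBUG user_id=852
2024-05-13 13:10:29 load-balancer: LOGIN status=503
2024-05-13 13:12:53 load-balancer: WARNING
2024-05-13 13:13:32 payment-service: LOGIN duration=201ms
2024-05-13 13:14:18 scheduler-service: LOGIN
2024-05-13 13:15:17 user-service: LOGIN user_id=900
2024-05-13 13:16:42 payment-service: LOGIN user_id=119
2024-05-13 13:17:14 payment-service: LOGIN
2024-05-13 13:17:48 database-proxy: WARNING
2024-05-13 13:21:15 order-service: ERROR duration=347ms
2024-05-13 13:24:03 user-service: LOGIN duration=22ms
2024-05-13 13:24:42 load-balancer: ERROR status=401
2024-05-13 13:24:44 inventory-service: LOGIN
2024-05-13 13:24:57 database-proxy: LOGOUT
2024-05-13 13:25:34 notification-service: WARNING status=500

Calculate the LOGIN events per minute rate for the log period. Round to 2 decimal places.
0.62

To calculate the rate:

1. Count total LOGIN events: 16
2. Total time period: 26 minutes
3. Rate = 16 / 26 = 0.62 events per minute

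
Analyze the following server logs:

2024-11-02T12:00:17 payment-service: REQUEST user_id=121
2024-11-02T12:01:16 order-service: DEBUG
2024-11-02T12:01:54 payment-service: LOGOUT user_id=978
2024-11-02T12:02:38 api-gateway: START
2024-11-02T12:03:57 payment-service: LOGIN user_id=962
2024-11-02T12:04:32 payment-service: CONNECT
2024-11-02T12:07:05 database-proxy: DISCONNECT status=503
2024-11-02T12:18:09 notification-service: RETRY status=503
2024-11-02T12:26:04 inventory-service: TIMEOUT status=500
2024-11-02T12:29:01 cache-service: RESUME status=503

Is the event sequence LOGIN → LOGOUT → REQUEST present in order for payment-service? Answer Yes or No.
No

To verify sequence order:

1. Find all events in sequence LOGIN → LOGOUT → REQUEST for payment-service
2. Extract their timestamps
3. Check if timestamps are in ascending order
4. Result: No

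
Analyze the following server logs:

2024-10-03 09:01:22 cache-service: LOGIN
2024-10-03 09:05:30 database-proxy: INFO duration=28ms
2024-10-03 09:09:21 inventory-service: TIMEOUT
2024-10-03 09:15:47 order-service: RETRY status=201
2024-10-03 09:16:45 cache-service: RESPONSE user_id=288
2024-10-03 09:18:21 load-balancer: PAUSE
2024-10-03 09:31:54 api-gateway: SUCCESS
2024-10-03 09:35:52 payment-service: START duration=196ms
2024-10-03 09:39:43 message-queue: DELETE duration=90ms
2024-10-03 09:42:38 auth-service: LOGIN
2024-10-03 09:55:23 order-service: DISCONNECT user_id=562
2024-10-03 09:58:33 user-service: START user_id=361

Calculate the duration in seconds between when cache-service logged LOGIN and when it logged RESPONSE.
923

To find the time between events:

1. Locate the first LOGIN event for cache-service: 2024-10-03 09:01:22
2. Locate the first RESPONSE event for cache-service: 2024-10-03 09:16:45
3. Calculate the difference: 2024-10-03 09:16:45 - 2024-10-03 09:01:22 = 923 seconds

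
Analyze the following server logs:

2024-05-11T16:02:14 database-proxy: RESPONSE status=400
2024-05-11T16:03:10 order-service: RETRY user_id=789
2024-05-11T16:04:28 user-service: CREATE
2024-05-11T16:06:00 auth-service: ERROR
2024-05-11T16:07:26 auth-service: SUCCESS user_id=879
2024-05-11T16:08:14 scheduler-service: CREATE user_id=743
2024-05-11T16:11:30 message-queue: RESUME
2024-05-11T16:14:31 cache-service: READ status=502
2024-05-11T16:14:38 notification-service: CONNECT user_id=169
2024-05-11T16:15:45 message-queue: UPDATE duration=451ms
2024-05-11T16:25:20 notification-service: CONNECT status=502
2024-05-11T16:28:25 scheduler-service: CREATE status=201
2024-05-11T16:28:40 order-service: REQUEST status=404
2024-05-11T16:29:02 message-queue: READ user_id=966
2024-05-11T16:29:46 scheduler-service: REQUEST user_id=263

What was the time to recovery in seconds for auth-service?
86

To calculate recovery time:

1. Find ERROR event for auth-service: 2024-05-11T16:06:00
2. Find next SUCCESS event for auth-service: 2024-05-11T16:07:26
3. Recovery time: 2024-05-11T16:07:26 - 2024-05-11T16:06:00 = 86 seconds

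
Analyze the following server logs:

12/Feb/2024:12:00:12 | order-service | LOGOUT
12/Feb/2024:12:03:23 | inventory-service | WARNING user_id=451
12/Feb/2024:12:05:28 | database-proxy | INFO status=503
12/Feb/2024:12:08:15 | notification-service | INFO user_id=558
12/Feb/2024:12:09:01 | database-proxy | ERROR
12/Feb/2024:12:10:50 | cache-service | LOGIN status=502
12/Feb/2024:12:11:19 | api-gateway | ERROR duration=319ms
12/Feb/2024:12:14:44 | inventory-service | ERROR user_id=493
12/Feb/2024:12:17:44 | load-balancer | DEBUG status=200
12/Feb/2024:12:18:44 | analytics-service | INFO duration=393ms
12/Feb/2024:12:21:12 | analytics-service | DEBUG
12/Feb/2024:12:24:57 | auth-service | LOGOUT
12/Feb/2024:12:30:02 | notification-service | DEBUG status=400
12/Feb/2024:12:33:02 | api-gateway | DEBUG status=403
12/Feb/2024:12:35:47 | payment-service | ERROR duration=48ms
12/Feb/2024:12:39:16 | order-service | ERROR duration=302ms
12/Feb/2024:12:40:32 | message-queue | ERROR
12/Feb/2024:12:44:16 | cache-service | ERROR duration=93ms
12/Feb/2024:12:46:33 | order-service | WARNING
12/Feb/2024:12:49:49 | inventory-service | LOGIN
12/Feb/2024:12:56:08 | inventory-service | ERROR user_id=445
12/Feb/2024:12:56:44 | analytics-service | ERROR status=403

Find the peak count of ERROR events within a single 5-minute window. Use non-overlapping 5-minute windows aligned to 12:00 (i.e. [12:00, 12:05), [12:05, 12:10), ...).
2

To find the burst window:

1. Divide the log period into non-overlapping 5-minute windows starting at 12:00
2. Count ERROR events in each window
3. Find the window with maximum count
4. Maximum events in a window: 2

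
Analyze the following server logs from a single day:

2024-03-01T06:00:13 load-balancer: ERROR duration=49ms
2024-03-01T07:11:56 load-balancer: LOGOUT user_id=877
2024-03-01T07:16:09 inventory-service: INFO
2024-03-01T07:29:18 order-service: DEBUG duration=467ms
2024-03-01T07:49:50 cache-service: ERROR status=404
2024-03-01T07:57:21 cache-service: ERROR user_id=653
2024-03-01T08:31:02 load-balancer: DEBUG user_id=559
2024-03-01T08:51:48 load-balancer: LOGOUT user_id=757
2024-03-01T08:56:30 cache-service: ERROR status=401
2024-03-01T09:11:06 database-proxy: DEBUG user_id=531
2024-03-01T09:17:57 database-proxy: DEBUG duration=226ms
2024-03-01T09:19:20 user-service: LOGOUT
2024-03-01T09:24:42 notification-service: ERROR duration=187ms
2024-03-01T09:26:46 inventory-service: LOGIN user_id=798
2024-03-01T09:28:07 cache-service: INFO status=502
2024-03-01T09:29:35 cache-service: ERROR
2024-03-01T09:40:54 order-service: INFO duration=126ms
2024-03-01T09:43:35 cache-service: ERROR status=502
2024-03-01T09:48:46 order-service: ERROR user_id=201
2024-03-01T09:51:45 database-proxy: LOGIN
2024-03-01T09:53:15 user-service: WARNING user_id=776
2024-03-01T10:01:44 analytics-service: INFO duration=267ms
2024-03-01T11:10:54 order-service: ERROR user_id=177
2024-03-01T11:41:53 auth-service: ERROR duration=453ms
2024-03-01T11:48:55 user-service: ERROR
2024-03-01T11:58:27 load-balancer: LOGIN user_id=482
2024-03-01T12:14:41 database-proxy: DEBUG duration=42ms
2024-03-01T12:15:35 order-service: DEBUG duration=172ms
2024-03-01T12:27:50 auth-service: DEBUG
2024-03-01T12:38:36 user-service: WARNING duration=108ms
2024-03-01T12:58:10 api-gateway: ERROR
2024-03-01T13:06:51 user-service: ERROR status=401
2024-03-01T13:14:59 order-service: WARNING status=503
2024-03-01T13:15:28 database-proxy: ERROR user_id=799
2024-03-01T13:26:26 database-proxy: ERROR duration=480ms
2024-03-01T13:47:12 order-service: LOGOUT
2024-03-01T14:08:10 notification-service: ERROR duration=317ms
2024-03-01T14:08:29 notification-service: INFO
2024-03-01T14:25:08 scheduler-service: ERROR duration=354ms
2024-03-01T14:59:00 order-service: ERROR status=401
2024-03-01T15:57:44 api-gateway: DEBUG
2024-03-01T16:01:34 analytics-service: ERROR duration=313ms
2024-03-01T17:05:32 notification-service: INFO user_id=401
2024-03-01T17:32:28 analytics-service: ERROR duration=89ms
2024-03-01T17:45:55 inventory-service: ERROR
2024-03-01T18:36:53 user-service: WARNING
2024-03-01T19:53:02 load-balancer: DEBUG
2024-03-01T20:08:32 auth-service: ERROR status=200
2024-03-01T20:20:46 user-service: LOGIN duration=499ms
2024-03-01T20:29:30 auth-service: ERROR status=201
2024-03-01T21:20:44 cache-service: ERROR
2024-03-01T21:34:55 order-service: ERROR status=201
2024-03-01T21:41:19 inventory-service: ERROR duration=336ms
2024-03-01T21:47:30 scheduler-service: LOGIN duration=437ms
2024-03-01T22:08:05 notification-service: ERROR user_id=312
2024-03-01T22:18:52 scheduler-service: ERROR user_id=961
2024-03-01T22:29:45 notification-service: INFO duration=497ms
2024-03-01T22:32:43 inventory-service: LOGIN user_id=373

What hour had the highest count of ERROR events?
9

To find the peak hour:

1. Group all ERROR events by hour
2. Count events in each hour
3. Find hour with maximum count
4. Peak hour: 9 (with 4 events)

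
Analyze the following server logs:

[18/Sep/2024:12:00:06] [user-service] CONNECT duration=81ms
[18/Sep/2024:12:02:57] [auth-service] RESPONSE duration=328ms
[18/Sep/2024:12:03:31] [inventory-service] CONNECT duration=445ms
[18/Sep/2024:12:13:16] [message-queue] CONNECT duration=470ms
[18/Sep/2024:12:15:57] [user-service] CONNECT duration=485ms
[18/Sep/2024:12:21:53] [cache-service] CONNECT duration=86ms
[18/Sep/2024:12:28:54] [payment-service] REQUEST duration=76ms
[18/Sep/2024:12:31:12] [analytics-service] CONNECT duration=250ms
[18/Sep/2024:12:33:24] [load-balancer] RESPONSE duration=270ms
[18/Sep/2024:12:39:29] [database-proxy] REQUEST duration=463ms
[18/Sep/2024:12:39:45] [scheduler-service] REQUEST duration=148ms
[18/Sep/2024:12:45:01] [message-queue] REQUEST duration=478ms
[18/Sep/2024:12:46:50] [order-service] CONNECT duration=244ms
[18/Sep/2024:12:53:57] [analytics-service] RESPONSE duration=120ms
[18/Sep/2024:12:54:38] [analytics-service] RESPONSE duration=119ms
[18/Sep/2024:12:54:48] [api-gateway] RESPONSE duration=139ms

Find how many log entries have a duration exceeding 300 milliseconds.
6

To count timeouts:

1. Threshold: 300ms
2. Extract duration from each log entry
3. Count entries where duration > 300
4. Timeout count: 6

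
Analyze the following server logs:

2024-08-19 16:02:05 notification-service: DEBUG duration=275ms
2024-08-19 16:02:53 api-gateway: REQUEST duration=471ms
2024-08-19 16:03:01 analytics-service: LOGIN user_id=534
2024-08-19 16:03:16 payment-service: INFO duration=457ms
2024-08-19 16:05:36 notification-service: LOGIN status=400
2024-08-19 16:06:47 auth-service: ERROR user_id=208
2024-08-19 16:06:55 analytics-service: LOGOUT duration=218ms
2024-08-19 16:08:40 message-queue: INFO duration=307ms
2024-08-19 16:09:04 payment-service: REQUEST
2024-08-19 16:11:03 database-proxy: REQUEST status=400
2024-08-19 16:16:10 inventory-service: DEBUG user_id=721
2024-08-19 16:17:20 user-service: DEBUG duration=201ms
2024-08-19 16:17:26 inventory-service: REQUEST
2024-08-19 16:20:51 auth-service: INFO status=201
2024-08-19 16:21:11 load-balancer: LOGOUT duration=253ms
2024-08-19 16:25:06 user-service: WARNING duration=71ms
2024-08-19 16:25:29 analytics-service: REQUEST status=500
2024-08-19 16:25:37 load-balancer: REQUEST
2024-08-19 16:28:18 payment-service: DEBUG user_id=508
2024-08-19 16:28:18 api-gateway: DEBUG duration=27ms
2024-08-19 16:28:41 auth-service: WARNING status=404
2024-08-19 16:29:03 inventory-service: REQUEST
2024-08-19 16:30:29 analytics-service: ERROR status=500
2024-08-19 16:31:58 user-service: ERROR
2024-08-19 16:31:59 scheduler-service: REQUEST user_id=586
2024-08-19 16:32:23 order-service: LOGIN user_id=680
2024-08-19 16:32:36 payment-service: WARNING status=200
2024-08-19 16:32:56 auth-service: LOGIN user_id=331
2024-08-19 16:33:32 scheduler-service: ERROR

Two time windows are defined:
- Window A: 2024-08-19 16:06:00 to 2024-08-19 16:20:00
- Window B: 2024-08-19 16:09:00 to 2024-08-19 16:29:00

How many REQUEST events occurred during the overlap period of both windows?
3

To find overlap events:

1. Window A: 2024-08-19 16:06:00 to 2024-08-19 16:20:00
2. Window B: 2024-08-19 16:09:00 to 2024-08-19 16:29:00
3. Overlap period: 2024-08-19 16:09:00 to 2024-08-19 16:20:00
4. Count REQUEST events in overlap: 3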